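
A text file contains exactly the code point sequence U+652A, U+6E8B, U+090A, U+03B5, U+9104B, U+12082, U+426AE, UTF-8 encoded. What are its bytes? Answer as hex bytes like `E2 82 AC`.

E6 94 AA E6 BA 8B E0 A4 8A CE B5 F2 91 81 8B F0 92 82 82 F1 82 9A AE

U+652A: 3-byte form → E6 94 AA.
U+6E8B: 3-byte form → E6 BA 8B.
U+090A: 3-byte form → E0 A4 8A.
U+03B5: 2-byte form → CE B5.
U+9104B: 4-byte form → F2 91 81 8B.
U+12082: 4-byte form → F0 92 82 82.
U+426AE: 4-byte form → F1 82 9A AE.
Concatenated (23 bytes): E6 94 AA E6 BA 8B E0 A4 8A CE B5 F2 91 81 8B F0 92 82 82 F1 82 9A AE.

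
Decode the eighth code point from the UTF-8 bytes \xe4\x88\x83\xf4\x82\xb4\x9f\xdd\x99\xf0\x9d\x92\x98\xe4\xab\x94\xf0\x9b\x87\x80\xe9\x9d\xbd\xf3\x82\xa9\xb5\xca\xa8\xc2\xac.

U+C2A75

Offset 0: leading byte 0xE4 = 11100100 → 3-byte char #1 = E4 88 83.
Offset 3: leading byte 0xF4 = 11110100 → 4-byte char #2 = F4 82 B4 9F.
Offset 7: leading byte 0xDD = 11011101 → 2-byte char #3 = DD 99.
Offset 9: leading byte 0xF0 = 11110000 → 4-byte char #4 = F0 9D 92 98.
Offset 13: leading byte 0xE4 = 11100100 → 3-byte char #5 = E4 AB 94.
Offset 16: leading byte 0xF0 = 11110000 → 4-byte char #6 = F0 9B 87 80.
Offset 20: leading byte 0xE9 = 11101001 → 3-byte char #7 = E9 9D BD.
Offset 23: leading byte 0xF3 = 11110011 → 4-byte char #8 = F3 82 A9 B5.
Leading byte 0xF3 = 11110011 matches 11110xxx → 4-byte sequence.
Byte 1: 0xF3 = 11110011, payload 011 (3 bits).
Byte 2: 0x82 = 10000010 (10xxxxxx ✓), payload 000010.
Byte 3: 0xA9 = 10101001 (10xxxxxx ✓), payload 101001.
Byte 4: 0xB5 = 10110101 (10xxxxxx ✓), payload 110101.
Concatenate: 011000010101001110101 = 0xC2A75 (21 bits → U+C2A75).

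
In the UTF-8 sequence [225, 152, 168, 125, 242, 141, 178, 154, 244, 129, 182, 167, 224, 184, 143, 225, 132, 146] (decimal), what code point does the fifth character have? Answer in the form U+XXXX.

U+0E0F

Offset 0: leading byte 0xE1 = 11100001 → 3-byte char #1 = E1 98 A8.
Offset 3: leading byte 0x7D = 01111101 → 1-byte char #2 = 7D.
Offset 4: leading byte 0xF2 = 11110010 → 4-byte char #3 = F2 8D B2 9A.
Offset 8: leading byte 0xF4 = 11110100 → 4-byte char #4 = F4 81 B6 A7.
Offset 12: leading byte 0xE0 = 11100000 → 3-byte char #5 = E0 B8 8F.
Leading byte 0xE0 = 11100000 matches 1110xxxx → 3-byte sequence.
Byte 1: 0xE0 = 11100000, payload 0000 (4 bits).
Byte 2: 0xB8 = 10111000 (10xxxxxx ✓), payload 111000.
Byte 3: 0x8F = 10001111 (10xxxxxx ✓), payload 001111.
Concatenate: 0000111000001111 = 0xE0F (16 bits → U+0E0F).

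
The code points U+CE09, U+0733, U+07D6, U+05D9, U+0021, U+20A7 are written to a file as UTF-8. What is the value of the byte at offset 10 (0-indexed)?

0xE2

U+CE09 → 3-byte form EC B8 89 at offsets 0–2.
U+0733 → 2-byte form DC B3 at offsets 3–4.
U+07D6 → 2-byte form DF 96 at offsets 5–6.
U+05D9 → 2-byte form D7 99 at offsets 7–8.
U+0021 → 1-byte form 21 at offsets 9–9.
U+20A7 → 3-byte form E2 82 A7 at offsets 10–12.
Offset 10 falls in char 6's range; it's byte 1 of E2 82 A7 = 0xE2.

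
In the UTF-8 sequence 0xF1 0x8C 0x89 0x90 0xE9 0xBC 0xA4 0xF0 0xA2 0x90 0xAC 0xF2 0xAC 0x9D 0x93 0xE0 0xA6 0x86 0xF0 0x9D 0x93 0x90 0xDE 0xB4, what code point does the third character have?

Offset 0: leading byte 0xF1 = 11110001 → 4-byte char #1 = F1 8C 89 90.
Offset 4: leading byte 0xE9 = 11101001 → 3-byte char #2 = E9 BC A4.
Offset 7: leading byte 0xF0 = 11110000 → 4-byte char #3 = F0 A2 90 AC.
Leading byte 0xF0 = 11110000 matches 11110xxx → 4-byte sequence.
Byte 1: 0xF0 = 11110000, payload 000 (3 bits).
Byte 2: 0xA2 = 10100010 (10xxxxxx ✓), payload 100010.
Byte 3: 0x90 = 10010000 (10xxxxxx ✓), payload 010000.
Byte 4: 0xAC = 10101100 (10xxxxxx ✓), payload 101100.
Concatenate: 000100010010000101100 = 0x2242C (21 bits → U+2242C).

U+2242C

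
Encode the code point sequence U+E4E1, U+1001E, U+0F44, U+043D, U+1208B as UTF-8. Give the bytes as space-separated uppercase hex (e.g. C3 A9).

U+E4E1: 3-byte form → EE 93 A1.
U+1001E: 4-byte form → F0 90 80 9E.
U+0F44: 3-byte form → E0 BD 84.
U+043D: 2-byte form → D0 BD.
U+1208B: 4-byte form → F0 92 82 8B.
Concatenated (16 bytes): EE 93 A1 F0 90 80 9E E0 BD 84 D0 BD F0 92 82 8B.

EE 93 A1 F0 90 80 9E E0 BD 84 D0 BD F0 92 82 8B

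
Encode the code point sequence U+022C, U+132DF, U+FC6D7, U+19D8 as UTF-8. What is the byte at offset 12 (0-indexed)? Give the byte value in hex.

0x98

U+022C → 2-byte form C8 AC at offsets 0–1.
U+132DF → 4-byte form F0 93 8B 9F at offsets 2–5.
U+FC6D7 → 4-byte form F3 BC 9B 97 at offsets 6–9.
U+19D8 → 3-byte form E1 A7 98 at offsets 10–12.
Offset 12 falls in char 4's range; it's byte 3 of E1 A7 98 = 0x98.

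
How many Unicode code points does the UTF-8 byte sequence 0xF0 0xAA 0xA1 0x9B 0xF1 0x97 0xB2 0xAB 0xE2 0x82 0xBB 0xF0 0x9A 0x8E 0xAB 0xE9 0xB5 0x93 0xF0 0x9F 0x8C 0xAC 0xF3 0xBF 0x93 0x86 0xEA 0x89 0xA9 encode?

Byte at offset 0: 0xF0 = 11110000 → 4-byte char (#1). Advance 4.
Byte at offset 4: 0xF1 = 11110001 → 4-byte char (#2). Advance 4.
Byte at offset 8: 0xE2 = 11100010 → 3-byte char (#3). Advance 3.
Byte at offset 11: 0xF0 = 11110000 → 4-byte char (#4). Advance 4.
Byte at offset 15: 0xE9 = 11101001 → 3-byte char (#5). Advance 3.
Byte at offset 18: 0xF0 = 11110000 → 4-byte char (#6). Advance 4.
Byte at offset 22: 0xF3 = 11110011 → 4-byte char (#7). Advance 4.
Byte at offset 26: 0xEA = 11101010 → 3-byte char (#8). Advance 3.
Reached end at offset 29 after 8 code points.

8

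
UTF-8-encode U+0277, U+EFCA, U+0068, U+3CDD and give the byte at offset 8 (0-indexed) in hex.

U+0277 → 2-byte form C9 B7 at offsets 0–1.
U+EFCA → 3-byte form EE BF 8A at offsets 2–4.
U+0068 → 1-byte form 68 at offsets 5–5.
U+3CDD → 3-byte form E3 B3 9D at offsets 6–8.
Offset 8 falls in char 4's range; it's byte 3 of E3 B3 9D = 0x9D.

0x9D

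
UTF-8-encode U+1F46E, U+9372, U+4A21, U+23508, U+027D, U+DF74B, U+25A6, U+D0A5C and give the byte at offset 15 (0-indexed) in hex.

0xBD

U+1F46E → 4-byte form F0 9F 91 AE at offsets 0–3.
U+9372 → 3-byte form E9 8D B2 at offsets 4–6.
U+4A21 → 3-byte form E4 A8 A1 at offsets 7–9.
U+23508 → 4-byte form F0 A3 94 88 at offsets 10–13.
U+027D → 2-byte form C9 BD at offsets 14–15.
Offset 15 falls in char 5's range; it's byte 2 of C9 BD = 0xBD.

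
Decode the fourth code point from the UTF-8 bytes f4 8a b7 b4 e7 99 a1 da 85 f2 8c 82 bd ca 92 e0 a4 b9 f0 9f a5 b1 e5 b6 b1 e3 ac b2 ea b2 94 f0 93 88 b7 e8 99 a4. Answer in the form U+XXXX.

U+8C0BD

Offset 0: leading byte 0xF4 = 11110100 → 4-byte char #1 = F4 8A B7 B4.
Offset 4: leading byte 0xE7 = 11100111 → 3-byte char #2 = E7 99 A1.
Offset 7: leading byte 0xDA = 11011010 → 2-byte char #3 = DA 85.
Offset 9: leading byte 0xF2 = 11110010 → 4-byte char #4 = F2 8C 82 BD.
Leading byte 0xF2 = 11110010 matches 11110xxx → 4-byte sequence.
Byte 1: 0xF2 = 11110010, payload 010 (3 bits).
Byte 2: 0x8C = 10001100 (10xxxxxx ✓), payload 001100.
Byte 3: 0x82 = 10000010 (10xxxxxx ✓), payload 000010.
Byte 4: 0xBD = 10111101 (10xxxxxx ✓), payload 111101.
Concatenate: 010001100000010111101 = 0x8C0BD (21 bits → U+8C0BD).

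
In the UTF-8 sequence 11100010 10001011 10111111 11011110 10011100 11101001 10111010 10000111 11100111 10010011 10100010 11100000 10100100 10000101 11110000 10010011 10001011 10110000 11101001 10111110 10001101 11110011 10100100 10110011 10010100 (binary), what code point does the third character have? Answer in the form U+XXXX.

U+9E87

Offset 0: leading byte 0xE2 = 11100010 → 3-byte char #1 = E2 8B BF.
Offset 3: leading byte 0xDE = 11011110 → 2-byte char #2 = DE 9C.
Offset 5: leading byte 0xE9 = 11101001 → 3-byte char #3 = E9 BA 87.
Leading byte 0xE9 = 11101001 matches 1110xxxx → 3-byte sequence.
Byte 1: 0xE9 = 11101001, payload 1001 (4 bits).
Byte 2: 0xBA = 10111010 (10xxxxxx ✓), payload 111010.
Byte 3: 0x87 = 10000111 (10xxxxxx ✓), payload 000111.
Concatenate: 1001111010000111 = 0x9E87 (16 bits → U+9E87).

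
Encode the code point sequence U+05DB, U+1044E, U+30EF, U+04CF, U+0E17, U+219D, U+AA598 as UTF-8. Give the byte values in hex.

U+05DB: 2-byte form → D7 9B.
U+1044E: 4-byte form → F0 90 91 8E.
U+30EF: 3-byte form → E3 83 AF.
U+04CF: 2-byte form → D3 8F.
U+0E17: 3-byte form → E0 B8 97.
U+219D: 3-byte form → E2 86 9D.
U+AA598: 4-byte form → F2 AA 96 98.
Concatenated (21 bytes): D7 9B F0 90 91 8E E3 83 AF D3 8F E0 B8 97 E2 86 9D F2 AA 96 98.

D7 9B F0 90 91 8E E3 83 AF D3 8F E0 B8 97 E2 86 9D F2 AA 96 98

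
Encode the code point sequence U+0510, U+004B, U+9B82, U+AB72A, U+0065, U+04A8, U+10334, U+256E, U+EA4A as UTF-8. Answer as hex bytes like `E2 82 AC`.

D4 90 4B E9 AE 82 F2 AB 9C AA 65 D2 A8 F0 90 8C B4 E2 95 AE EE A9 8A

U+0510: 2-byte form → D4 90.
U+004B: 1-byte form → 4B.
U+9B82: 3-byte form → E9 AE 82.
U+AB72A: 4-byte form → F2 AB 9C AA.
U+0065: 1-byte form → 65.
U+04A8: 2-byte form → D2 A8.
U+10334: 4-byte form → F0 90 8C B4.
U+256E: 3-byte form → E2 95 AE.
U+EA4A: 3-byte form → EE A9 8A.
Concatenated (23 bytes): D4 90 4B E9 AE 82 F2 AB 9C AA 65 D2 A8 F0 90 8C B4 E2 95 AE EE A9 8A.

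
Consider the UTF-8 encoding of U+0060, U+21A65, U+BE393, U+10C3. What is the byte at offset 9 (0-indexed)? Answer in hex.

U+0060 → 1-byte form 60 at offsets 0–0.
U+21A65 → 4-byte form F0 A1 A9 A5 at offsets 1–4.
U+BE393 → 4-byte form F2 BE 8E 93 at offsets 5–8.
U+10C3 → 3-byte form E1 83 83 at offsets 9–11.
Offset 9 falls in char 4's range; it's byte 1 of E1 83 83 = 0xE1.

0xE1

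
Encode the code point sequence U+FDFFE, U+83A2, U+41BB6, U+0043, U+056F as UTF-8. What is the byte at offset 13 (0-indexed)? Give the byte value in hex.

0xAF

U+FDFFE → 4-byte form F3 BD BF BE at offsets 0–3.
U+83A2 → 3-byte form E8 8E A2 at offsets 4–6.
U+41BB6 → 4-byte form F1 81 AE B6 at offsets 7–10.
U+0043 → 1-byte form 43 at offsets 11–11.
U+056F → 2-byte form D5 AF at offsets 12–13.
Offset 13 falls in char 5's range; it's byte 2 of D5 AF = 0xAF.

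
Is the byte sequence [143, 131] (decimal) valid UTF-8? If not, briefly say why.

invalid (continuation byte with no leading byte)

Byte 0x8F = 10001111 has the form 10xxxxxx — a continuation byte — but there is no preceding leading byte.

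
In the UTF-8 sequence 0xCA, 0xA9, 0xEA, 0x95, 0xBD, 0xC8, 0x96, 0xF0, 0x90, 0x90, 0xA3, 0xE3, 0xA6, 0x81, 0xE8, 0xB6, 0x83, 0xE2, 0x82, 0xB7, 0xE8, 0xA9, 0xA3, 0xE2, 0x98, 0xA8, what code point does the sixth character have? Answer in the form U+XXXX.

Offset 0: leading byte 0xCA = 11001010 → 2-byte char #1 = CA A9.
Offset 2: leading byte 0xEA = 11101010 → 3-byte char #2 = EA 95 BD.
Offset 5: leading byte 0xC8 = 11001000 → 2-byte char #3 = C8 96.
Offset 7: leading byte 0xF0 = 11110000 → 4-byte char #4 = F0 90 90 A3.
Offset 11: leading byte 0xE3 = 11100011 → 3-byte char #5 = E3 A6 81.
Offset 14: leading byte 0xE8 = 11101000 → 3-byte char #6 = E8 B6 83.
Leading byte 0xE8 = 11101000 matches 1110xxxx → 3-byte sequence.
Byte 1: 0xE8 = 11101000, payload 1000 (4 bits).
Byte 2: 0xB6 = 10110110 (10xxxxxx ✓), payload 110110.
Byte 3: 0x83 = 10000011 (10xxxxxx ✓), payload 000011.
Concatenate: 1000110110000011 = 0x8D83 (16 bits → U+8D83).

U+8D83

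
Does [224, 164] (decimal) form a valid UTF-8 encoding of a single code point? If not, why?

invalid (sequence truncated)

Leading byte 0xE0 = 11100000 → 3-byte form, but only 2 bytes are present.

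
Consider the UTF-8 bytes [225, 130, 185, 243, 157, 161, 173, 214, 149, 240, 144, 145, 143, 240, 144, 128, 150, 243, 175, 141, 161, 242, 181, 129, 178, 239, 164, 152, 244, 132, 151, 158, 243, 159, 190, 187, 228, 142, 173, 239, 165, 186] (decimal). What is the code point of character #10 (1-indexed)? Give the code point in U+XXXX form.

U+DFFBB

Offset 0: leading byte 0xE1 = 11100001 → 3-byte char #1 = E1 82 B9.
Offset 3: leading byte 0xF3 = 11110011 → 4-byte char #2 = F3 9D A1 AD.
Offset 7: leading byte 0xD6 = 11010110 → 2-byte char #3 = D6 95.
Offset 9: leading byte 0xF0 = 11110000 → 4-byte char #4 = F0 90 91 8F.
Offset 13: leading byte 0xF0 = 11110000 → 4-byte char #5 = F0 90 80 96.
Offset 17: leading byte 0xF3 = 11110011 → 4-byte char #6 = F3 AF 8D A1.
Offset 21: leading byte 0xF2 = 11110010 → 4-byte char #7 = F2 B5 81 B2.
Offset 25: leading byte 0xEF = 11101111 → 3-byte char #8 = EF A4 98.
Offset 28: leading byte 0xF4 = 11110100 → 4-byte char #9 = F4 84 97 9E.
Offset 32: leading byte 0xF3 = 11110011 → 4-byte char #10 = F3 9F BE BB.
Leading byte 0xF3 = 11110011 matches 11110xxx → 4-byte sequence.
Byte 1: 0xF3 = 11110011, payload 011 (3 bits).
Byte 2: 0x9F = 10011111 (10xxxxxx ✓), payload 011111.
Byte 3: 0xBE = 10111110 (10xxxxxx ✓), payload 111110.
Byte 4: 0xBB = 10111011 (10xxxxxx ✓), payload 111011.
Concatenate: 011011111111110111011 = 0xDFFBB (21 bits → U+DFFBB).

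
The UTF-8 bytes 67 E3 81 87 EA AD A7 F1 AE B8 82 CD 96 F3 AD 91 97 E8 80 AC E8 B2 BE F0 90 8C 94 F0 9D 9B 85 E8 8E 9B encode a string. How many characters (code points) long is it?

11

Byte at offset 0: 0x67 = 01100111 → 1-byte char (#1). Advance 1.
Byte at offset 1: 0xE3 = 11100011 → 3-byte char (#2). Advance 3.
Byte at offset 4: 0xEA = 11101010 → 3-byte char (#3). Advance 3.
Byte at offset 7: 0xF1 = 11110001 → 4-byte char (#4). Advance 4.
Byte at offset 11: 0xCD = 11001101 → 2-byte char (#5). Advance 2.
Byte at offset 13: 0xF3 = 11110011 → 4-byte char (#6). Advance 4.
Byte at offset 17: 0xE8 = 11101000 → 3-byte char (#7). Advance 3.
Byte at offset 20: 0xE8 = 11101000 → 3-byte char (#8). Advance 3.
Byte at offset 23: 0xF0 = 11110000 → 4-byte char (#9). Advance 4.
Byte at offset 27: 0xF0 = 11110000 → 4-byte char (#10). Advance 4.
Byte at offset 31: 0xE8 = 11101000 → 3-byte char (#11). Advance 3.
Reached end at offset 34 after 11 code points.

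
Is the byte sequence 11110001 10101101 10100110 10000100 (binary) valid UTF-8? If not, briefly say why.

Leading byte 0xF1 = 11110001 → 4-byte form.
Continuation bytes 0xAD=10101101, 0xA6=10100110, 0x84=10000100 all match 10xxxxxx.
Decoded value 0x6D984 is ≥ 0x10000 (shortest form) and not a surrogate.

valid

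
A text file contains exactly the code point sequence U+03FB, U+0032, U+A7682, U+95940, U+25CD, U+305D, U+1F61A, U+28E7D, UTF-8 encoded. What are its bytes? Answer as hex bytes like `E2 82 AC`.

U+03FB: 2-byte form → CF BB.
U+0032: 1-byte form → 32.
U+A7682: 4-byte form → F2 A7 9A 82.
U+95940: 4-byte form → F2 95 A5 80.
U+25CD: 3-byte form → E2 97 8D.
U+305D: 3-byte form → E3 81 9D.
U+1F61A: 4-byte form → F0 9F 98 9A.
U+28E7D: 4-byte form → F0 A8 B9 BD.
Concatenated (25 bytes): CF BB 32 F2 A7 9A 82 F2 95 A5 80 E2 97 8D E3 81 9D F0 9F 98 9A F0 A8 B9 BD.

CF BB 32 F2 A7 9A 82 F2 95 A5 80 E2 97 8D E3 81 9D F0 9F 98 9A F0 A8 B9 BD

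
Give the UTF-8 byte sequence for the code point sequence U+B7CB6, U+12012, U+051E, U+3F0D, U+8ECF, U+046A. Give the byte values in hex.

U+B7CB6: 4-byte form → F2 B7 B2 B6.
U+12012: 4-byte form → F0 92 80 92.
U+051E: 2-byte form → D4 9E.
U+3F0D: 3-byte form → E3 BC 8D.
U+8ECF: 3-byte form → E8 BB 8F.
U+046A: 2-byte form → D1 AA.
Concatenated (18 bytes): F2 B7 B2 B6 F0 92 80 92 D4 9E E3 BC 8D E8 BB 8F D1 AA.

F2 B7 B2 B6 F0 92 80 92 D4 9E E3 BC 8D E8 BB 8F D1 AA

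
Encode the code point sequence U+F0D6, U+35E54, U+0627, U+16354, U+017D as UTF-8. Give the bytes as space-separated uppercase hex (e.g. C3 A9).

EF 83 96 F0 B5 B9 94 D8 A7 F0 96 8D 94 C5 BD

U+F0D6: 3-byte form → EF 83 96.
U+35E54: 4-byte form → F0 B5 B9 94.
U+0627: 2-byte form → D8 A7.
U+16354: 4-byte form → F0 96 8D 94.
U+017D: 2-byte form → C5 BD.
Concatenated (15 bytes): EF 83 96 F0 B5 B9 94 D8 A7 F0 96 8D 94 C5 BD.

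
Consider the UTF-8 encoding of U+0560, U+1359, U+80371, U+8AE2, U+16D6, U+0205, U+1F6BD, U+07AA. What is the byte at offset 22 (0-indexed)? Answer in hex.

U+0560 → 2-byte form D5 A0 at offsets 0–1.
U+1359 → 3-byte form E1 8D 99 at offsets 2–4.
U+80371 → 4-byte form F2 80 8D B1 at offsets 5–8.
U+8AE2 → 3-byte form E8 AB A2 at offsets 9–11.
U+16D6 → 3-byte form E1 9B 96 at offsets 12–14.
U+0205 → 2-byte form C8 85 at offsets 15–16.
U+1F6BD → 4-byte form F0 9F 9A BD at offsets 17–20.
U+07AA → 2-byte form DE AA at offsets 21–22.
Offset 22 falls in char 8's range; it's byte 2 of DE AA = 0xAA.

0xAA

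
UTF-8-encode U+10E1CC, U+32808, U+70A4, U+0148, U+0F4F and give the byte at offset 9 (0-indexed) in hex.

0x82

U+10E1CC → 4-byte form F4 8E 87 8C at offsets 0–3.
U+32808 → 4-byte form F0 B2 A0 88 at offsets 4–7.
U+70A4 → 3-byte form E7 82 A4 at offsets 8–10.
Offset 9 falls in char 3's range; it's byte 2 of E7 82 A4 = 0x82.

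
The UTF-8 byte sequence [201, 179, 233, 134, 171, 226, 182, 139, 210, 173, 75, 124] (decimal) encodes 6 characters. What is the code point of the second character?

U+91AB

Offset 0: leading byte 0xC9 = 11001001 → 2-byte char #1 = C9 B3.
Offset 2: leading byte 0xE9 = 11101001 → 3-byte char #2 = E9 86 AB.
Leading byte 0xE9 = 11101001 matches 1110xxxx → 3-byte sequence.
Byte 1: 0xE9 = 11101001, payload 1001 (4 bits).
Byte 2: 0x86 = 10000110 (10xxxxxx ✓), payload 000110.
Byte 3: 0xAB = 10101011 (10xxxxxx ✓), payload 101011.
Concatenate: 1001000110101011 = 0x91AB (16 bits → U+91AB).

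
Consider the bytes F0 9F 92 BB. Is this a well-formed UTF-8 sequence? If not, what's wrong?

valid

Leading byte 0xF0 = 11110000 → 4-byte form.
Continuation bytes 0x9F=10011111, 0x92=10010010, 0xBB=10111011 all match 10xxxxxx.
Decoded value 0x1F4BB is ≥ 0x10000 (shortest form) and not a surrogate.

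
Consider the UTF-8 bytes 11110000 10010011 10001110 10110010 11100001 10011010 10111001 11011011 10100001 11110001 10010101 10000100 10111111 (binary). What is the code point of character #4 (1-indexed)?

Offset 0: leading byte 0xF0 = 11110000 → 4-byte char #1 = F0 93 8E B2.
Offset 4: leading byte 0xE1 = 11100001 → 3-byte char #2 = E1 9A B9.
Offset 7: leading byte 0xDB = 11011011 → 2-byte char #3 = DB A1.
Offset 9: leading byte 0xF1 = 11110001 → 4-byte char #4 = F1 95 84 BF.
Leading byte 0xF1 = 11110001 matches 11110xxx → 4-byte sequence.
Byte 1: 0xF1 = 11110001, payload 001 (3 bits).
Byte 2: 0x95 = 10010101 (10xxxxxx ✓), payload 010101.
Byte 3: 0x84 = 10000100 (10xxxxxx ✓), payload 000100.
Byte 4: 0xBF = 10111111 (10xxxxxx ✓), payload 111111.
Concatenate: 001010101000100111111 = 0x5513F (21 bits → U+5513F).

U+5513F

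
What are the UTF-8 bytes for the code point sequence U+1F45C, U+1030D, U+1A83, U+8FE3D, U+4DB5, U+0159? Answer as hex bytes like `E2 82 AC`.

U+1F45C: 4-byte form → F0 9F 91 9C.
U+1030D: 4-byte form → F0 90 8C 8D.
U+1A83: 3-byte form → E1 AA 83.
U+8FE3D: 4-byte form → F2 8F B8 BD.
U+4DB5: 3-byte form → E4 B6 B5.
U+0159: 2-byte form → C5 99.
Concatenated (20 bytes): F0 9F 91 9C F0 90 8C 8D E1 AA 83 F2 8F B8 BD E4 B6 B5 C5 99.

F0 9F 91 9C F0 90 8C 8D E1 AA 83 F2 8F B8 BD E4 B6 B5 C5 99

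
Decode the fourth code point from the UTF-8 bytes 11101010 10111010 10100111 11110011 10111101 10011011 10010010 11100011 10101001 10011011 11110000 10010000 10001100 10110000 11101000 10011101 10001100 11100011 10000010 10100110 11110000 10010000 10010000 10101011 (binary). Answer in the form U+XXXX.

Offset 0: leading byte 0xEA = 11101010 → 3-byte char #1 = EA BA A7.
Offset 3: leading byte 0xF3 = 11110011 → 4-byte char #2 = F3 BD 9B 92.
Offset 7: leading byte 0xE3 = 11100011 → 3-byte char #3 = E3 A9 9B.
Offset 10: leading byte 0xF0 = 11110000 → 4-byte char #4 = F0 90 8C B0.
Leading byte 0xF0 = 11110000 matches 11110xxx → 4-byte sequence.
Byte 1: 0xF0 = 11110000, payload 000 (3 bits).
Byte 2: 0x90 = 10010000 (10xxxxxx ✓), payload 010000.
Byte 3: 0x8C = 10001100 (10xxxxxx ✓), payload 001100.
Byte 4: 0xB0 = 10110000 (10xxxxxx ✓), payload 110000.
Concatenate: 000010000001100110000 = 0x10330 (21 bits → U+10330).

U+10330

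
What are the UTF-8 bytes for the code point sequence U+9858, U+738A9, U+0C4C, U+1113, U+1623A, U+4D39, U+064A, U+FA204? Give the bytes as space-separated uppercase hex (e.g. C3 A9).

E9 A1 98 F1 B3 A2 A9 E0 B1 8C E1 84 93 F0 96 88 BA E4 B4 B9 D9 8A F3 BA 88 84

U+9858: 3-byte form → E9 A1 98.
U+738A9: 4-byte form → F1 B3 A2 A9.
U+0C4C: 3-byte form → E0 B1 8C.
U+1113: 3-byte form → E1 84 93.
U+1623A: 4-byte form → F0 96 88 BA.
U+4D39: 3-byte form → E4 B4 B9.
U+064A: 2-byte form → D9 8A.
U+FA204: 4-byte form → F3 BA 88 84.
Concatenated (26 bytes): E9 A1 98 F1 B3 A2 A9 E0 B1 8C E1 84 93 F0 96 88 BA E4 B4 B9 D9 8A F3 BA 88 84.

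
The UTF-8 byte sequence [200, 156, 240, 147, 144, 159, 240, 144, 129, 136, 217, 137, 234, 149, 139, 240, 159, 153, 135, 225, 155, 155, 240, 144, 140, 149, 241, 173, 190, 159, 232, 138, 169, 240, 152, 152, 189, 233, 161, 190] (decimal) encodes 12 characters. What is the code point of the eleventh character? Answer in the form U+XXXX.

Offset 0: leading byte 0xC8 = 11001000 → 2-byte char #1 = C8 9C.
Offset 2: leading byte 0xF0 = 11110000 → 4-byte char #2 = F0 93 90 9F.
Offset 6: leading byte 0xF0 = 11110000 → 4-byte char #3 = F0 90 81 88.
Offset 10: leading byte 0xD9 = 11011001 → 2-byte char #4 = D9 89.
Offset 12: leading byte 0xEA = 11101010 → 3-byte char #5 = EA 95 8B.
Offset 15: leading byte 0xF0 = 11110000 → 4-byte char #6 = F0 9F 99 87.
Offset 19: leading byte 0xE1 = 11100001 → 3-byte char #7 = E1 9B 9B.
Offset 22: leading byte 0xF0 = 11110000 → 4-byte char #8 = F0 90 8C 95.
Offset 26: leading byte 0xF1 = 11110001 → 4-byte char #9 = F1 AD BE 9F.
Offset 30: leading byte 0xE8 = 11101000 → 3-byte char #10 = E8 8A A9.
Offset 33: leading byte 0xF0 = 11110000 → 4-byte char #11 = F0 98 98 BD.
Leading byte 0xF0 = 11110000 matches 11110xxx → 4-byte sequence.
Byte 1: 0xF0 = 11110000, payload 000 (3 bits).
Byte 2: 0x98 = 10011000 (10xxxxxx ✓), payload 011000.
Byte 3: 0x98 = 10011000 (10xxxxxx ✓), payload 011000.
Byte 4: 0xBD = 10111101 (10xxxxxx ✓), payload 111101.
Concatenate: 000011000011000111101 = 0x1863D (21 bits → U+1863D).

U+1863D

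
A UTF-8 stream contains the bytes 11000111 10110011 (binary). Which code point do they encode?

U+01F3

Leading byte 0xC7 = 11000111 matches 110xxxxx → 2-byte sequence.
Byte 1: 0xC7 = 11000111, payload 00111 (5 bits).
Byte 2: 0xB3 = 10110011 (10xxxxxx ✓), payload 110011.
Concatenate: 00111110011 = 0x1F3 (11 bits → U+01F3).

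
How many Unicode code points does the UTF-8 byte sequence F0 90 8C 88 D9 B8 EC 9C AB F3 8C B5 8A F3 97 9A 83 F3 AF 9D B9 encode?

Byte at offset 0: 0xF0 = 11110000 → 4-byte char (#1). Advance 4.
Byte at offset 4: 0xD9 = 11011001 → 2-byte char (#2). Advance 2.
Byte at offset 6: 0xEC = 11101100 → 3-byte char (#3). Advance 3.
Byte at offset 9: 0xF3 = 11110011 → 4-byte char (#4). Advance 4.
Byte at offset 13: 0xF3 = 11110011 → 4-byte char (#5). Advance 4.
Byte at offset 17: 0xF3 = 11110011 → 4-byte char (#6). Advance 4.
Reached end at offset 21 after 6 code points.

6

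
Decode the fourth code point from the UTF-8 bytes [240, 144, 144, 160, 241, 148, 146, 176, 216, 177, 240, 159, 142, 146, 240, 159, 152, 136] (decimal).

Offset 0: leading byte 0xF0 = 11110000 → 4-byte char #1 = F0 90 90 A0.
Offset 4: leading byte 0xF1 = 11110001 → 4-byte char #2 = F1 94 92 B0.
Offset 8: leading byte 0xD8 = 11011000 → 2-byte char #3 = D8 B1.
Offset 10: leading byte 0xF0 = 11110000 → 4-byte char #4 = F0 9F 8E 92.
Leading byte 0xF0 = 11110000 matches 11110xxx → 4-byte sequence.
Byte 1: 0xF0 = 11110000, payload 000 (3 bits).
Byte 2: 0x9F = 10011111 (10xxxxxx ✓), payload 011111.
Byte 3: 0x8E = 10001110 (10xxxxxx ✓), payload 001110.
Byte 4: 0x92 = 10010010 (10xxxxxx ✓), payload 010010.
Concatenate: 000011111001110010010 = 0x1F392 (21 bits → U+1F392).

U+1F392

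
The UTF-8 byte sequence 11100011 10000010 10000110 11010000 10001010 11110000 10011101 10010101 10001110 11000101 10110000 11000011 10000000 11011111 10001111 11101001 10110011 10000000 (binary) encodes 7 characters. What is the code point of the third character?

U+1D54E

Offset 0: leading byte 0xE3 = 11100011 → 3-byte char #1 = E3 82 86.
Offset 3: leading byte 0xD0 = 11010000 → 2-byte char #2 = D0 8A.
Offset 5: leading byte 0xF0 = 11110000 → 4-byte char #3 = F0 9D 95 8E.
Leading byte 0xF0 = 11110000 matches 11110xxx → 4-byte sequence.
Byte 1: 0xF0 = 11110000, payload 000 (3 bits).
Byte 2: 0x9D = 10011101 (10xxxxxx ✓), payload 011101.
Byte 3: 0x95 = 10010101 (10xxxxxx ✓), payload 010101.
Byte 4: 0x8E = 10001110 (10xxxxxx ✓), payload 001110.
Concatenate: 000011101010101001110 = 0x1D54E (21 bits → U+1D54E).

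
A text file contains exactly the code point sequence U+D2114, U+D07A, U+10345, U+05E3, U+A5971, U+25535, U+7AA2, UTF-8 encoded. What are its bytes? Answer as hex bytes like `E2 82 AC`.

U+D2114: 4-byte form → F3 92 84 94.
U+D07A: 3-byte form → ED 81 BA.
U+10345: 4-byte form → F0 90 8D 85.
U+05E3: 2-byte form → D7 A3.
U+A5971: 4-byte form → F2 A5 A5 B1.
U+25535: 4-byte form → F0 A5 94 B5.
U+7AA2: 3-byte form → E7 AA A2.
Concatenated (24 bytes): F3 92 84 94 ED 81 BA F0 90 8D 85 D7 A3 F2 A5 A5 B1 F0 A5 94 B5 E7 AA A2.

F3 92 84 94 ED 81 BA F0 90 8D 85 D7 A3 F2 A5 A5 B1 F0 A5 94 B5 E7 AA A2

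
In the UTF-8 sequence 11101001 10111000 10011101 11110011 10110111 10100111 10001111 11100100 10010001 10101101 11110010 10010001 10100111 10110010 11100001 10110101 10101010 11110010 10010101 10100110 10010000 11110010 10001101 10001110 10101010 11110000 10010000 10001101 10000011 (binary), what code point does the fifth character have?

Offset 0: leading byte 0xE9 = 11101001 → 3-byte char #1 = E9 B8 9D.
Offset 3: leading byte 0xF3 = 11110011 → 4-byte char #2 = F3 B7 A7 8F.
Offset 7: leading byte 0xE4 = 11100100 → 3-byte char #3 = E4 91 AD.
Offset 10: leading byte 0xF2 = 11110010 → 4-byte char #4 = F2 91 A7 B2.
Offset 14: leading byte 0xE1 = 11100001 → 3-byte char #5 = E1 B5 AA.
Leading byte 0xE1 = 11100001 matches 1110xxxx → 3-byte sequence.
Byte 1: 0xE1 = 11100001, payload 0001 (4 bits).
Byte 2: 0xB5 = 10110101 (10xxxxxx ✓), payload 110101.
Byte 3: 0xAA = 10101010 (10xxxxxx ✓), payload 101010.
Concatenate: 0001110101101010 = 0x1D6A (16 bits → U+1D6A).

U+1D6A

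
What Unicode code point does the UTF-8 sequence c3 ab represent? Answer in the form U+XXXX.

U+00EB

Leading byte 0xC3 = 11000011 matches 110xxxxx → 2-byte sequence.
Byte 1: 0xC3 = 11000011, payload 00011 (5 bits).
Byte 2: 0xAB = 10101011 (10xxxxxx ✓), payload 101011.
Concatenate: 00011101011 = 0xEB (11 bits → U+00EB).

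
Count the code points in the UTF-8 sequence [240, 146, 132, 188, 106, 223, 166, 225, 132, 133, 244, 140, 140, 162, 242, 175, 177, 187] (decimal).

Byte at offset 0: 0xF0 = 11110000 → 4-byte char (#1). Advance 4.
Byte at offset 4: 0x6A = 01101010 → 1-byte char (#2). Advance 1.
Byte at offset 5: 0xDF = 11011111 → 2-byte char (#3). Advance 2.
Byte at offset 7: 0xE1 = 11100001 → 3-byte char (#4). Advance 3.
Byte at offset 10: 0xF4 = 11110100 → 4-byte char (#5). Advance 4.
Byte at offset 14: 0xF2 = 11110010 → 4-byte char (#6). Advance 4.
Reached end at offset 18 after 6 code points.

6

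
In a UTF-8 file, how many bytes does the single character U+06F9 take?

U+06F9 = 0x6F9. UTF-8 uses 1 byte below 0x80, 2 below 0x800, 3 below 0x10000, 4 up to 0x10FFFF. 0x6F9 is in U+0080–U+07FF → 2 bytes.

2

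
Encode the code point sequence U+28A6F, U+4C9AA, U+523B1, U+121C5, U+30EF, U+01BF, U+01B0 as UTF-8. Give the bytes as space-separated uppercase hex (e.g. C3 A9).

U+28A6F: 4-byte form → F0 A8 A9 AF.
U+4C9AA: 4-byte form → F1 8C A6 AA.
U+523B1: 4-byte form → F1 92 8E B1.
U+121C5: 4-byte form → F0 92 87 85.
U+30EF: 3-byte form → E3 83 AF.
U+01BF: 2-byte form → C6 BF.
U+01B0: 2-byte form → C6 B0.
Concatenated (23 bytes): F0 A8 A9 AF F1 8C A6 AA F1 92 8E B1 F0 92 87 85 E3 83 AF C6 BF C6 B0.

F0 A8 A9 AF F1 8C A6 AA F1 92 8E B1 F0 92 87 85 E3 83 AF C6 BF C6 B0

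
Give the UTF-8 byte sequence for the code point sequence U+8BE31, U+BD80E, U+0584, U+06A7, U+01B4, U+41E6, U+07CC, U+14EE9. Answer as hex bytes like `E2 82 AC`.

F2 8B B8 B1 F2 BD A0 8E D6 84 DA A7 C6 B4 E4 87 A6 DF 8C F0 94 BB A9

U+8BE31: 4-byte form → F2 8B B8 B1.
U+BD80E: 4-byte form → F2 BD A0 8E.
U+0584: 2-byte form → D6 84.
U+06A7: 2-byte form → DA A7.
U+01B4: 2-byte form → C6 B4.
U+41E6: 3-byte form → E4 87 A6.
U+07CC: 2-byte form → DF 8C.
U+14EE9: 4-byte form → F0 94 BB A9.
Concatenated (23 bytes): F2 8B B8 B1 F2 BD A0 8E D6 84 DA A7 C6 B4 E4 87 A6 DF 8C F0 94 BB A9.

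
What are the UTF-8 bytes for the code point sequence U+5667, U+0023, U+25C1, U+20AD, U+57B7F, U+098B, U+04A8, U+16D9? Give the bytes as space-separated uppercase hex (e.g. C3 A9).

U+5667: 3-byte form → E5 99 A7.
U+0023: 1-byte form → 23.
U+25C1: 3-byte form → E2 97 81.
U+20AD: 3-byte form → E2 82 AD.
U+57B7F: 4-byte form → F1 97 AD BF.
U+098B: 3-byte form → E0 A6 8B.
U+04A8: 2-byte form → D2 A8.
U+16D9: 3-byte form → E1 9B 99.
Concatenated (22 bytes): E5 99 A7 23 E2 97 81 E2 82 AD F1 97 AD BF E0 A6 8B D2 A8 E1 9B 99.

E5 99 A7 23 E2 97 81 E2 82 AD F1 97 AD BF E0 A6 8B D2 A8 E1 9B 99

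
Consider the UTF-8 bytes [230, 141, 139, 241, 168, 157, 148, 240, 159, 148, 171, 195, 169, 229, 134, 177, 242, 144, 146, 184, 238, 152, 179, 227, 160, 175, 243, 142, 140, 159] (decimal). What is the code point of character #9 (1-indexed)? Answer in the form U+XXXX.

Offset 0: leading byte 0xE6 = 11100110 → 3-byte char #1 = E6 8D 8B.
Offset 3: leading byte 0xF1 = 11110001 → 4-byte char #2 = F1 A8 9D 94.
Offset 7: leading byte 0xF0 = 11110000 → 4-byte char #3 = F0 9F 94 AB.
Offset 11: leading byte 0xC3 = 11000011 → 2-byte char #4 = C3 A9.
Offset 13: leading byte 0xE5 = 11100101 → 3-byte char #5 = E5 86 B1.
Offset 16: leading byte 0xF2 = 11110010 → 4-byte char #6 = F2 90 92 B8.
Offset 20: leading byte 0xEE = 11101110 → 3-byte char #7 = EE 98 B3.
Offset 23: leading byte 0xE3 = 11100011 → 3-byte char #8 = E3 A0 AF.
Offset 26: leading byte 0xF3 = 11110011 → 4-byte char #9 = F3 8E 8C 9F.
Leading byte 0xF3 = 11110011 matches 11110xxx → 4-byte sequence.
Byte 1: 0xF3 = 11110011, payload 011 (3 bits).
Byte 2: 0x8E = 10001110 (10xxxxxx ✓), payload 001110.
Byte 3: 0x8C = 10001100 (10xxxxxx ✓), payload 001100.
Byte 4: 0x9F = 10011111 (10xxxxxx ✓), payload 011111.
Concatenate: 011001110001100011111 = 0xCE31F (21 bits → U+CE31F).

U+CE31F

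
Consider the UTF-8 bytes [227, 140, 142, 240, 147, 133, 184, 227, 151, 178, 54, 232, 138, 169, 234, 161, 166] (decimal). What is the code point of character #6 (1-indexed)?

Offset 0: leading byte 0xE3 = 11100011 → 3-byte char #1 = E3 8C 8E.
Offset 3: leading byte 0xF0 = 11110000 → 4-byte char #2 = F0 93 85 B8.
Offset 7: leading byte 0xE3 = 11100011 → 3-byte char #3 = E3 97 B2.
Offset 10: leading byte 0x36 = 00110110 → 1-byte char #4 = 36.
Offset 11: leading byte 0xE8 = 11101000 → 3-byte char #5 = E8 8A A9.
Offset 14: leading byte 0xEA = 11101010 → 3-byte char #6 = EA A1 A6.
Leading byte 0xEA = 11101010 matches 1110xxxx → 3-byte sequence.
Byte 1: 0xEA = 11101010, payload 1010 (4 bits).
Byte 2: 0xA1 = 10100001 (10xxxxxx ✓), payload 100001.
Byte 3: 0xA6 = 10100110 (10xxxxxx ✓), payload 100110.
Concatenate: 1010100001100110 = 0xA866 (16 bits → U+A866).

U+A866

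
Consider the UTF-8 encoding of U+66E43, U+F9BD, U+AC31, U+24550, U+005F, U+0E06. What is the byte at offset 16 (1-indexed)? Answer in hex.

0xE0

1-indexed offset 16 is 0-indexed offset 15.
U+66E43 → 4-byte form F1 A6 B9 83 at offsets 0–3.
U+F9BD → 3-byte form EF A6 BD at offsets 4–6.
U+AC31 → 3-byte form EA B0 B1 at offsets 7–9.
U+24550 → 4-byte form F0 A4 95 90 at offsets 10–13.
U+005F → 1-byte form 5F at offsets 14–14.
U+0E06 → 3-byte form E0 B8 86 at offsets 15–17.
Offset 15 falls in char 6's range; it's byte 1 of E0 B8 86 = 0xE0.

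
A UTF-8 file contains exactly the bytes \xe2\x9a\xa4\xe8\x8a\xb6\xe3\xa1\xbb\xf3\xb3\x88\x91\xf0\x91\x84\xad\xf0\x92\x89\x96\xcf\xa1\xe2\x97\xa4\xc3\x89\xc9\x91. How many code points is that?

Byte at offset 0: 0xE2 = 11100010 → 3-byte char (#1). Advance 3.
Byte at offset 3: 0xE8 = 11101000 → 3-byte char (#2). Advance 3.
Byte at offset 6: 0xE3 = 11100011 → 3-byte char (#3). Advance 3.
Byte at offset 9: 0xF3 = 11110011 → 4-byte char (#4). Advance 4.
Byte at offset 13: 0xF0 = 11110000 → 4-byte char (#5). Advance 4.
Byte at offset 17: 0xF0 = 11110000 → 4-byte char (#6). Advance 4.
Byte at offset 21: 0xCF = 11001111 → 2-byte char (#7). Advance 2.
Byte at offset 23: 0xE2 = 11100010 → 3-byte char (#8). Advance 3.
Byte at offset 26: 0xC3 = 11000011 → 2-byte char (#9). Advance 2.
Byte at offset 28: 0xC9 = 11001001 → 2-byte char (#10). Advance 2.
Reached end at offset 30 after 10 code points.

10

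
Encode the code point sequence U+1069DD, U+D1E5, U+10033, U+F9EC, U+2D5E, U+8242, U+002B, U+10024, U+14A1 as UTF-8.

U+1069DD: 4-byte form → F4 86 A7 9D.
U+D1E5: 3-byte form → ED 87 A5.
U+10033: 4-byte form → F0 90 80 B3.
U+F9EC: 3-byte form → EF A7 AC.
U+2D5E: 3-byte form → E2 B5 9E.
U+8242: 3-byte form → E8 89 82.
U+002B: 1-byte form → 2B.
U+10024: 4-byte form → F0 90 80 A4.
U+14A1: 3-byte form → E1 92 A1.
Concatenated (28 bytes): F4 86 A7 9D ED 87 A5 F0 90 80 B3 EF A7 AC E2 B5 9E E8 89 82 2B F0 90 80 A4 E1 92 A1.

F4 86 A7 9D ED 87 A5 F0 90 80 B3 EF A7 AC E2 B5 9E E8 89 82 2B F0 90 80 A4 E1 92 A1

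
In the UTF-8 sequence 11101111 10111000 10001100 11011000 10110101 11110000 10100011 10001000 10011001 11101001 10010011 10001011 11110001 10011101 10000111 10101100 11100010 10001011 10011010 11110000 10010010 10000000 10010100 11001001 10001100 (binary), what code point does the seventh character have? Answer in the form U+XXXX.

U+12014

Offset 0: leading byte 0xEF = 11101111 → 3-byte char #1 = EF B8 8C.
Offset 3: leading byte 0xD8 = 11011000 → 2-byte char #2 = D8 B5.
Offset 5: leading byte 0xF0 = 11110000 → 4-byte char #3 = F0 A3 88 99.
Offset 9: leading byte 0xE9 = 11101001 → 3-byte char #4 = E9 93 8B.
Offset 12: leading byte 0xF1 = 11110001 → 4-byte char #5 = F1 9D 87 AC.
Offset 16: leading byte 0xE2 = 11100010 → 3-byte char #6 = E2 8B 9A.
Offset 19: leading byte 0xF0 = 11110000 → 4-byte char #7 = F0 92 80 94.
Leading byte 0xF0 = 11110000 matches 11110xxx → 4-byte sequence.
Byte 1: 0xF0 = 11110000, payload 000 (3 bits).
Byte 2: 0x92 = 10010010 (10xxxxxx ✓), payload 010010.
Byte 3: 0x80 = 10000000 (10xxxxxx ✓), payload 000000.
Byte 4: 0x94 = 10010100 (10xxxxxx ✓), payload 010100.
Concatenate: 000010010000000010100 = 0x12014 (21 bits → U+12014).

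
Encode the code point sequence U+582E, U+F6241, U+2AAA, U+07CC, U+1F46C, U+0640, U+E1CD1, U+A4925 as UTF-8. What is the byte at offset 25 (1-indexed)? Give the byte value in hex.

1-indexed offset 25 is 0-indexed offset 24.
U+582E → 3-byte form E5 A0 AE at offsets 0–2.
U+F6241 → 4-byte form F3 B6 89 81 at offsets 3–6.
U+2AAA → 3-byte form E2 AA AA at offsets 7–9.
U+07CC → 2-byte form DF 8C at offsets 10–11.
U+1F46C → 4-byte form F0 9F 91 AC at offsets 12–15.
U+0640 → 2-byte form D9 80 at offsets 16–17.
U+E1CD1 → 4-byte form F3 A1 B3 91 at offsets 18–21.
U+A4925 → 4-byte form F2 A4 A4 A5 at offsets 22–25.
Offset 24 falls in char 8's range; it's byte 3 of F2 A4 A4 A5 = 0xA4.

0xA4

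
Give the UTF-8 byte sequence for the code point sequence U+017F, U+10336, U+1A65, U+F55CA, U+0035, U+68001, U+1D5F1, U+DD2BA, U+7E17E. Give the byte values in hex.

U+017F: 2-byte form → C5 BF.
U+10336: 4-byte form → F0 90 8C B6.
U+1A65: 3-byte form → E1 A9 A5.
U+F55CA: 4-byte form → F3 B5 97 8A.
U+0035: 1-byte form → 35.
U+68001: 4-byte form → F1 A8 80 81.
U+1D5F1: 4-byte form → F0 9D 97 B1.
U+DD2BA: 4-byte form → F3 9D 8A BA.
U+7E17E: 4-byte form → F1 BE 85 BE.
Concatenated (30 bytes): C5 BF F0 90 8C B6 E1 A9 A5 F3 B5 97 8A 35 F1 A8 80 81 F0 9D 97 B1 F3 9D 8A BA F1 BE 85 BE.

C5 BF F0 90 8C B6 E1 A9 A5 F3 B5 97 8A 35 F1 A8 80 81 F0 9D 97 B1 F3 9D 8A BA F1 BE 85 BE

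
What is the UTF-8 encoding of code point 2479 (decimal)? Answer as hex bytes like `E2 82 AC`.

E0 A6 AF

U+09AF = 0x9AF = 2479 decimal. In range U+0800–U+FFFF → 3-byte form: 1110xxxx 10xxxxxx 10xxxxxx.
Binary (16 bits): 0000100110101111.
Split 4+6+6: 0000 | 100110 | 101111.
Byte 1: 11100000 = 0xE0.
Byte 2: 10100110 = 0xA6.
Byte 3: 10101111 = 0xAF.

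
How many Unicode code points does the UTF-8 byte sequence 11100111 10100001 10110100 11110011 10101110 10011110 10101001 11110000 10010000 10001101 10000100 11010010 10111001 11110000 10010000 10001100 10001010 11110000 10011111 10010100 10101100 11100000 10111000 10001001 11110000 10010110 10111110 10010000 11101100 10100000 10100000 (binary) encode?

9

Byte at offset 0: 0xE7 = 11100111 → 3-byte char (#1). Advance 3.
Byte at offset 3: 0xF3 = 11110011 → 4-byte char (#2). Advance 4.
Byte at offset 7: 0xF0 = 11110000 → 4-byte char (#3). Advance 4.
Byte at offset 11: 0xD2 = 11010010 → 2-byte char (#4). Advance 2.
Byte at offset 13: 0xF0 = 11110000 → 4-byte char (#5). Advance 4.
Byte at offset 17: 0xF0 = 11110000 → 4-byte char (#6). Advance 4.
Byte at offset 21: 0xE0 = 11100000 → 3-byte char (#7). Advance 3.
Byte at offset 24: 0xF0 = 11110000 → 4-byte char (#8). Advance 4.
Byte at offset 28: 0xEC = 11101100 → 3-byte char (#9). Advance 3.
Reached end at offset 31 after 9 code points.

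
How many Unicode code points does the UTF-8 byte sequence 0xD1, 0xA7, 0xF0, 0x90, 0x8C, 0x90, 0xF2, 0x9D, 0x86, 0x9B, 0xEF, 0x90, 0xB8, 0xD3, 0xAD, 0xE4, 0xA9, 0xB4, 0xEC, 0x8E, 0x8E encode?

7

Byte at offset 0: 0xD1 = 11010001 → 2-byte char (#1). Advance 2.
Byte at offset 2: 0xF0 = 11110000 → 4-byte char (#2). Advance 4.
Byte at offset 6: 0xF2 = 11110010 → 4-byte char (#3). Advance 4.
Byte at offset 10: 0xEF = 11101111 → 3-byte char (#4). Advance 3.
Byte at offset 13: 0xD3 = 11010011 → 2-byte char (#5). Advance 2.
Byte at offset 15: 0xE4 = 11100100 → 3-byte char (#6). Advance 3.
Byte at offset 18: 0xEC = 11101100 → 3-byte char (#7). Advance 3.
Reached end at offset 21 after 7 code points.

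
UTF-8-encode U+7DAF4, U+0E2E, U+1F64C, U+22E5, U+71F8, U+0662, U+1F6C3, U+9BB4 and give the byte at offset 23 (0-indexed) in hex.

U+7DAF4 → 4-byte form F1 BD AB B4 at offsets 0–3.
U+0E2E → 3-byte form E0 B8 AE at offsets 4–6.
U+1F64C → 4-byte form F0 9F 99 8C at offsets 7–10.
U+22E5 → 3-byte form E2 8B A5 at offsets 11–13.
U+71F8 → 3-byte form E7 87 B8 at offsets 14–16.
U+0662 → 2-byte form D9 A2 at offsets 17–18.
U+1F6C3 → 4-byte form F0 9F 9B 83 at offsets 19–22.
U+9BB4 → 3-byte form E9 AE B4 at offsets 23–25.
Offset 23 falls in char 8's range; it's byte 1 of E9 AE B4 = 0xE9.

0xE9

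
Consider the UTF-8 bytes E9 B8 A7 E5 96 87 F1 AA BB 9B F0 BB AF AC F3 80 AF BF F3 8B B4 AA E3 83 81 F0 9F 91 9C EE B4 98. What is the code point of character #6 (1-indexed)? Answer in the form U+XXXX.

Offset 0: leading byte 0xE9 = 11101001 → 3-byte char #1 = E9 B8 A7.
Offset 3: leading byte 0xE5 = 11100101 → 3-byte char #2 = E5 96 87.
Offset 6: leading byte 0xF1 = 11110001 → 4-byte char #3 = F1 AA BB 9B.
Offset 10: leading byte 0xF0 = 11110000 → 4-byte char #4 = F0 BB AF AC.
Offset 14: leading byte 0xF3 = 11110011 → 4-byte char #5 = F3 80 AF BF.
Offset 18: leading byte 0xF3 = 11110011 → 4-byte char #6 = F3 8B B4 AA.
Leading byte 0xF3 = 11110011 matches 11110xxx → 4-byte sequence.
Byte 1: 0xF3 = 11110011, payload 011 (3 bits).
Byte 2: 0x8B = 10001011 (10xxxxxx ✓), payload 001011.
Byte 3: 0xB4 = 10110100 (10xxxxxx ✓), payload 110100.
Byte 4: 0xAA = 10101010 (10xxxxxx ✓), payload 101010.
Concatenate: 011001011110100101010 = 0xCBD2A (21 bits → U+CBD2A).

U+CBD2A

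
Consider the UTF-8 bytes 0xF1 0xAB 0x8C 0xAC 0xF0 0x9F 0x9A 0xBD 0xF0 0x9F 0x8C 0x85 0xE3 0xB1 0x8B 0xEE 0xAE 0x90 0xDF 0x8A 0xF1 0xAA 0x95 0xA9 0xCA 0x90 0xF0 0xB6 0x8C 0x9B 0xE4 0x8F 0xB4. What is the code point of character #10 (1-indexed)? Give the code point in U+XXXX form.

U+43F4

Offset 0: leading byte 0xF1 = 11110001 → 4-byte char #1 = F1 AB 8C AC.
Offset 4: leading byte 0xF0 = 11110000 → 4-byte char #2 = F0 9F 9A BD.
Offset 8: leading byte 0xF0 = 11110000 → 4-byte char #3 = F0 9F 8C 85.
Offset 12: leading byte 0xE3 = 11100011 → 3-byte char #4 = E3 B1 8B.
Offset 15: leading byte 0xEE = 11101110 → 3-byte char #5 = EE AE 90.
Offset 18: leading byte 0xDF = 11011111 → 2-byte char #6 = DF 8A.
Offset 20: leading byte 0xF1 = 11110001 → 4-byte char #7 = F1 AA 95 A9.
Offset 24: leading byte 0xCA = 11001010 → 2-byte char #8 = CA 90.
Offset 26: leading byte 0xF0 = 11110000 → 4-byte char #9 = F0 B6 8C 9B.
Offset 30: leading byte 0xE4 = 11100100 → 3-byte char #10 = E4 8F B4.
Leading byte 0xE4 = 11100100 matches 1110xxxx → 3-byte sequence.
Byte 1: 0xE4 = 11100100, payload 0100 (4 bits).
Byte 2: 0x8F = 10001111 (10xxxxxx ✓), payload 001111.
Byte 3: 0xB4 = 10110100 (10xxxxxx ✓), payload 110100.
Concatenate: 0100001111110100 = 0x43F4 (16 bits → U+43F4).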